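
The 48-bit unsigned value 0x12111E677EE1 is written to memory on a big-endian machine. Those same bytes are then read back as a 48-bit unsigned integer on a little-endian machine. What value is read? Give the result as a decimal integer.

Stored big-endian, the bytes at ascending addresses are 12 11 1E 67 7E E1.
Read back as little-endian, the first byte is least significant, giving 0xE17E671E1112.
0xE17E671E1112 = 247933012152594.

247933012152594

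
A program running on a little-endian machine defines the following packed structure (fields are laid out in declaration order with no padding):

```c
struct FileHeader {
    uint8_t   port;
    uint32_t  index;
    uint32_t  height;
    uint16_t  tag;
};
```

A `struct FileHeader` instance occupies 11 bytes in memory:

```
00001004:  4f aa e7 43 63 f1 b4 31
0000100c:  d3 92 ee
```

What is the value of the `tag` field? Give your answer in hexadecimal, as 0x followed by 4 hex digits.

`tag` follows `port` (1 B), `index` (4 B), `height` (4 B), so it starts at offset 1 + 4 + 4 = 9 and occupies 2 bytes.
Bytes at offsets 9..10: 92 EE.
Little-endian: lowest address holds the least-significant byte.
Reassemble most-significant byte first: EE 92 → 0xEE92.

0xEE92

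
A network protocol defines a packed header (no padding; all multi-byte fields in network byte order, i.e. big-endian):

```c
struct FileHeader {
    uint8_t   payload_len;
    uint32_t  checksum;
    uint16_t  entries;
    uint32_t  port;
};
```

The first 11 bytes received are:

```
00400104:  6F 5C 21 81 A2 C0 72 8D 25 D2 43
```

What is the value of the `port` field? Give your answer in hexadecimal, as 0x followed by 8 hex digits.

`port` follows `payload_len` (1 B), `checksum` (4 B), `entries` (2 B), so it starts at offset 1 + 4 + 2 = 7 and occupies 4 bytes.
Bytes at offsets 7..10: 8D 25 D2 43.
Big-endian stores the most-significant byte at the lowest address.
The bytes are already most-significant first: 0x8D25D243.

0x8D25D243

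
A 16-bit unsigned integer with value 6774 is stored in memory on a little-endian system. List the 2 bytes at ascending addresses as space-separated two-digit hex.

76 1A

6774 in hexadecimal, padded to 16 bits, is 0x1A76.
Split into bytes (most-significant first): 1A 76.
Little-endian: lowest address holds the least-significant byte.
So at ascending addresses the bytes are 76 1A.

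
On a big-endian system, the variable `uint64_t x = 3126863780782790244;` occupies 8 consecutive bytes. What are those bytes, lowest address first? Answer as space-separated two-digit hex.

2B 64 DA 0A B2 97 D6 64

3126863780782790244 in hexadecimal, padded to 64 bits, is 0x2B64DA0AB297D664.
Split into bytes (most-significant first): 2B 64 DA 0A B2 97 D6 64.
Big-endian: lowest address holds the most-significant byte.
So the memory order matches the most-significant-first order: 2B 64 DA 0A B2 97 D6 64.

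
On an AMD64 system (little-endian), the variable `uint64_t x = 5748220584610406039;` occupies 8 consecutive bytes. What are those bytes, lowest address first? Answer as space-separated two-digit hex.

5748220584610406039 in hexadecimal, padded to 64 bits, is 0x4FC5C82A944A9E97.
Split into bytes (most-significant first): 4F C5 C8 2A 94 4A 9E 97.
In little-endian order the low byte comes first in memory.
So at ascending addresses the bytes are 97 9E 4A 94 2A C8 C5 4F.

97 9E 4A 94 2A C8 C5 4F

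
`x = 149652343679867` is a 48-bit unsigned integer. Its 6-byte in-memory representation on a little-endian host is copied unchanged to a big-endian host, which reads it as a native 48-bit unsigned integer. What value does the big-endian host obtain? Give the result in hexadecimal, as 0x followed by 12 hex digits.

0x7BEBC8A61B88

149652343679867 in 48-bit hexadecimal is 0x881BA6C8EB7B.
Stored little-endian, the bytes at ascending addresses are 7B EB C8 A6 1B 88.
Read back as big-endian, the last byte is least significant, giving 0x7BEBC8A61B88.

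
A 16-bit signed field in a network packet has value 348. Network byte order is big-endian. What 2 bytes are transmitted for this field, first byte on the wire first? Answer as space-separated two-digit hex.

348 in hexadecimal, padded to 16 bits, is 0x015C.
Split into bytes (most-significant first): 01 5C.
Big-endian: lowest address holds the most-significant byte.
So the memory order matches the most-significant-first order: 01 5C.

01 5C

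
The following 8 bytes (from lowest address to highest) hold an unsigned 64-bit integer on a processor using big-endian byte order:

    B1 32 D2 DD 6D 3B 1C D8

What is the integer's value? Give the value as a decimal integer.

In big-endian order the high byte comes first in memory.
The bytes are already most-significant first: 0xB132D2DD6D3B1CD8.
0xB132D2DD6D3B1CD8 = 12768499742010973400.

12768499742010973400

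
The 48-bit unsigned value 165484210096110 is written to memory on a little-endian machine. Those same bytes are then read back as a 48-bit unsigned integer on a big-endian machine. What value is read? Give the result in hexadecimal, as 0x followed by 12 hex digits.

165484210096110 in 48-bit hexadecimal is 0x9681CB8F07EE.
Stored little-endian, the bytes at ascending addresses are EE 07 8F CB 81 96.
Read back as big-endian, the last byte is least significant, giving 0xEE078FCB8196.

0xEE078FCB8196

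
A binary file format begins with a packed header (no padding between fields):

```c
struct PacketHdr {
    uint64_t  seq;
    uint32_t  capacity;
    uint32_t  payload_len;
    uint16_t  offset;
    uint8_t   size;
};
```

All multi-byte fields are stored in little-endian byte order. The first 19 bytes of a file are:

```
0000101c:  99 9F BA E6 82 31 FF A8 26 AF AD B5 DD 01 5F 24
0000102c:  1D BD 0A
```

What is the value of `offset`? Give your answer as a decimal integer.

`offset` follows `seq` (8 B), `capacity` (4 B), `payload_len` (4 B), so it starts at offset 8 + 4 + 4 = 16 and occupies 2 bytes.
Bytes at offsets 16..17: 1D BD.
In little-endian order the low byte comes first in memory.
Reassemble most-significant byte first: BD 1D → 0xBD1D.
0xBD1D = 48413.

48413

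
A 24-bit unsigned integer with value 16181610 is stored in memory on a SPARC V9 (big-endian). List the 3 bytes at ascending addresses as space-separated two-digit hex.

F6 E9 6A

16181610 in hexadecimal, padded to 24 bits, is 0xF6E96A.
Split into bytes (most-significant first): F6 E9 6A.
Big-endian: lowest address holds the most-significant byte.
So the memory order matches the most-significant-first order: F6 E9 6A.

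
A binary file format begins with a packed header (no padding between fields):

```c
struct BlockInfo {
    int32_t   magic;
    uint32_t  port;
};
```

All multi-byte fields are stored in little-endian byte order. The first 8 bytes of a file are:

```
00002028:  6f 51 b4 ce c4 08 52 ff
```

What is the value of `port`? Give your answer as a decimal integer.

4283566276

`port` follows `magic` (4 bytes), so it starts at byte offset 4 and occupies 4 bytes.
Bytes at offsets 4..7: C4 08 52 FF.
Little-endian stores the least-significant byte at the lowest address.
Reassemble most-significant byte first: FF 52 08 C4 → 0xFF5208C4.
0xFF5208C4 = 4283566276.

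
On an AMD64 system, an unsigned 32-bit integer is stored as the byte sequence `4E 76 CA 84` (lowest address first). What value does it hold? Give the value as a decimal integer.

Little-endian stores the least-significant byte at the lowest address.
Reassemble most-significant byte first: 84 CA 76 4E → 0x84CA764E.
0x84CA764E = 2227861070.

2227861070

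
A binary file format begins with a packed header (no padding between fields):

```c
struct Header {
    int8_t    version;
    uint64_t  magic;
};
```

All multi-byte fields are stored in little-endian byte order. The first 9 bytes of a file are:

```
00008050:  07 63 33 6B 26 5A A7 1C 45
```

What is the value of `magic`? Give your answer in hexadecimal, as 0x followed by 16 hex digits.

`magic` follows `version` (1 byte), so it starts at byte offset 1 and occupies 8 bytes.
Bytes at offsets 1..8: 63 33 6B 26 5A A7 1C 45.
Little-endian: lowest address holds the least-significant byte.
Reassemble most-significant byte first: 45 1C A7 5A 26 6B 33 63 → 0x451CA75A266B3363.

0x451CA75A266B3363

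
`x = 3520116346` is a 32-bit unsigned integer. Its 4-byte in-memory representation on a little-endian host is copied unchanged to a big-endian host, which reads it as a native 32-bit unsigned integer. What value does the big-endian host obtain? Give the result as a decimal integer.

3520116346 in 32-bit hexadecimal is 0xD1D0B67A.
Stored little-endian, the bytes at ascending addresses are 7A B6 D0 D1.
Read back as big-endian, the last byte is least significant, giving 0x7AB6D0D1.
0x7AB6D0D1 = 2058801361.

2058801361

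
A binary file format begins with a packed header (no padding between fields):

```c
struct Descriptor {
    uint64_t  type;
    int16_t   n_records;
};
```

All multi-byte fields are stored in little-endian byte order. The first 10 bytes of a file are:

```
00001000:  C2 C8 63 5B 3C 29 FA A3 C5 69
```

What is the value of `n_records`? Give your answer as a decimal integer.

`n_records` follows `type` (8 bytes), so it starts at byte offset 8 and occupies 2 bytes.
Bytes at offsets 8..9: C5 69.
Little-endian: lowest address holds the least-significant byte.
Reassemble most-significant byte first: 69 C5 → 0x69C5.
0x69C5 = 27077.

27077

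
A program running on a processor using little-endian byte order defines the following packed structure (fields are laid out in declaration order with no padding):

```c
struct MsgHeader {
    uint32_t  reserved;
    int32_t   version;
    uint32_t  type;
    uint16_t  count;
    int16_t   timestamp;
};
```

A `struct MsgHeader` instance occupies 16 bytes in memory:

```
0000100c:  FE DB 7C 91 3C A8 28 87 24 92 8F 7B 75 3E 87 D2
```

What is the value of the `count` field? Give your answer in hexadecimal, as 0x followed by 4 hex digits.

`count` follows `reserved` (4 B), `version` (4 B), `type` (4 B), so it starts at offset 4 + 4 + 4 = 12 and occupies 2 bytes.
Bytes at offsets 12..13: 75 3E.
Little-endian: lowest address holds the least-significant byte.
Reassemble most-significant byte first: 3E 75 → 0x3E75.

0x3E75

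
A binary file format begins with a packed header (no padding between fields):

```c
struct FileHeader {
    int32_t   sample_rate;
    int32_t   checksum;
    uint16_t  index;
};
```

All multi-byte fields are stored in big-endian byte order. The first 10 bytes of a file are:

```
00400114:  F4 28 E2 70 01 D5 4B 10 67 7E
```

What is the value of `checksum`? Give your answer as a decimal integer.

30755600

`checksum` follows `sample_rate` (4 bytes), so it starts at byte offset 4 and occupies 4 bytes.
Bytes at offsets 4..7: 01 D5 4B 10.
Big-endian stores the most-significant byte at the lowest address.
The bytes are already most-significant first: 0x01D54B10.
0x01D54B10 = 30755600.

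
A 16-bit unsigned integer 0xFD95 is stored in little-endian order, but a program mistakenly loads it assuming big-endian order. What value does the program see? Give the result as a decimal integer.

38397

Stored little-endian, the bytes at ascending addresses are 95 FD.
Read back as big-endian, the last byte is least significant, giving 0x95FD.
0x95FD = 38397.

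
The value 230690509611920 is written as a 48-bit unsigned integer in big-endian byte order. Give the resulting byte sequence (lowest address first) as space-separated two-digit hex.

D1 CF D1 E0 E3 90

230690509611920 in hexadecimal, padded to 48 bits, is 0xD1CFD1E0E390.
Split into bytes (most-significant first): D1 CF D1 E0 E3 90.
Big-endian: lowest address holds the most-significant byte.
So the memory order matches the most-significant-first order: D1 CF D1 E0 E3 90.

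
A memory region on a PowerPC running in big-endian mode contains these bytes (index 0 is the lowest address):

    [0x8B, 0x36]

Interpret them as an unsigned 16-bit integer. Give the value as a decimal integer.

Big-endian: lowest address holds the most-significant byte.
The bytes are already most-significant first: 0x8B36.
0x8B36 = 35638.

35638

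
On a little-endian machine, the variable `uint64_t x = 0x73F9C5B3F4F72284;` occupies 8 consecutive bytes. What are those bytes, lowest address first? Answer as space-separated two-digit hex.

Split into bytes (most-significant first): 73 F9 C5 B3 F4 F7 22 84.
Little-endian: lowest address holds the least-significant byte.
So at ascending addresses the bytes are 84 22 F7 F4 B3 C5 F9 73.

84 22 F7 F4 B3 C5 F9 73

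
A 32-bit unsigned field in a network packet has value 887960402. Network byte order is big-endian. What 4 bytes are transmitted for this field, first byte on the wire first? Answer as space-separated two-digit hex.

34 ED 33 52

887960402 in hexadecimal, padded to 32 bits, is 0x34ED3352.
Split into bytes (most-significant first): 34 ED 33 52.
In big-endian order the high byte comes first in memory.
So the memory order matches the most-significant-first order: 34 ED 33 52.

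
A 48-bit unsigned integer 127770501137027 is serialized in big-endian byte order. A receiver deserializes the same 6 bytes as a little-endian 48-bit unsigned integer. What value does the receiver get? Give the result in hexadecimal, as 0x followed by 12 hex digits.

0x834255E33474

127770501137027 in 48-bit hexadecimal is 0x7434E3554283.
Stored big-endian, the bytes at ascending addresses are 74 34 E3 55 42 83.
Read back as little-endian, the first byte is least significant, giving 0x834255E33474.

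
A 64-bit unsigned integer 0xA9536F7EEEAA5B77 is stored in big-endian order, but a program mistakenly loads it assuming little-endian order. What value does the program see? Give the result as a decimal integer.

8600655854694257577

Stored big-endian, the bytes at ascending addresses are A9 53 6F 7E EE AA 5B 77.
Read back as little-endian, the first byte is least significant, giving 0x775BAAEE7E6F53A9.
0x775BAAEE7E6F53A9 = 8600655854694257577.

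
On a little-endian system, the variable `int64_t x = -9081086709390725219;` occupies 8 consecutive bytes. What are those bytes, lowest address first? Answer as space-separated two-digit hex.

Two's complement of -9081086709390725219 in 64 bits: 9081086709390725219 = 0x7E06803F9FC15063; invert → 0x81F97FC0603EAF9C; add 1 → 0x81F97FC0603EAF9D.
Split into bytes (most-significant first): 81 F9 7F C0 60 3E AF 9D.
Little-endian: lowest address holds the least-significant byte.
So at ascending addresses the bytes are 9D AF 3E 60 C0 7F F9 81.

9D AF 3E 60 C0 7F F9 81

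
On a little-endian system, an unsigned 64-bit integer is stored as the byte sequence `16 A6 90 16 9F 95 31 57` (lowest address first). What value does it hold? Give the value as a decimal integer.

6282967465669469718

In little-endian order the low byte comes first in memory.
Reassemble most-significant byte first: 57 31 95 9F 16 90 A6 16 → 0x5731959F1690A616.
0x5731959F1690A616 = 6282967465669469718.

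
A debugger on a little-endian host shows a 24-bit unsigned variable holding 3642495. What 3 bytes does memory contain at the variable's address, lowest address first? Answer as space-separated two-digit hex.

7F 94 37

3642495 in hexadecimal, padded to 24 bits, is 0x37947F.
Split into bytes (most-significant first): 37 94 7F.
Little-endian: lowest address holds the least-significant byte.
So at ascending addresses the bytes are 7F 94 37.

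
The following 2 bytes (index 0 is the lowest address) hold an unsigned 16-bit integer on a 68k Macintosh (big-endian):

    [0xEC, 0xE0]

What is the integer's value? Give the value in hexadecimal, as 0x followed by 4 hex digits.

Big-endian stores the most-significant byte at the lowest address.
The bytes are already most-significant first: 0xECE0.

0xECE0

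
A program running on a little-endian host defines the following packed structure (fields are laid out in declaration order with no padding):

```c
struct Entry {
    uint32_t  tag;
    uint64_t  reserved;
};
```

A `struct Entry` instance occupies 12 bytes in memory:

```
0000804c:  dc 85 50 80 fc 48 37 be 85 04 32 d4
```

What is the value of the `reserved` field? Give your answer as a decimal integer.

`reserved` follows `tag` (4 bytes), so it starts at byte offset 4 and occupies 8 bytes.
Bytes at offsets 4..11: FC 48 37 BE 85 04 32 D4.
Little-endian: lowest address holds the least-significant byte.
Reassemble most-significant byte first: D4 32 04 85 BE 37 48 FC → 0xD4320485BE3748FC.
0xD4320485BE3748FC = 15290288657344710908.

15290288657344710908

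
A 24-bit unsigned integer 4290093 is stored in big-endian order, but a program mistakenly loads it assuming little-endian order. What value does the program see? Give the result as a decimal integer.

2979393

4290093 in 24-bit hexadecimal is 0x41762D.
Stored big-endian, the bytes at ascending addresses are 41 76 2D.
Read back as little-endian, the first byte is least significant, giving 0x2D7641.
0x2D7641 = 2979393.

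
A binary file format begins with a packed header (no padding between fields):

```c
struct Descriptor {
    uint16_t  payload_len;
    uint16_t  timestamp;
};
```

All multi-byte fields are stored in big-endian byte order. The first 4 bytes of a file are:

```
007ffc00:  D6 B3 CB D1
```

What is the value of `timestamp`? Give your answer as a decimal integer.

`timestamp` follows `payload_len` (2 bytes), so it starts at byte offset 2 and occupies 2 bytes.
Bytes at offsets 2..3: CB D1.
Big-endian stores the most-significant byte at the lowest address.
The bytes are already most-significant first: 0xCBD1.
0xCBD1 = 52177.

52177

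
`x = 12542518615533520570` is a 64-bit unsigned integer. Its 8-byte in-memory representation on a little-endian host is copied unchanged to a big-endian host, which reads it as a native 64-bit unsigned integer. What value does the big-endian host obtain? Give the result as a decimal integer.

13440598686324887470

12542518615533520570 in 64-bit hexadecimal is 0xAE0FFA3A4B9986BA.
Stored little-endian, the bytes at ascending addresses are BA 86 99 4B 3A FA 0F AE.
Read back as big-endian, the last byte is least significant, giving 0xBA86994B3AFA0FAE.
0xBA86994B3AFA0FAE = 13440598686324887470.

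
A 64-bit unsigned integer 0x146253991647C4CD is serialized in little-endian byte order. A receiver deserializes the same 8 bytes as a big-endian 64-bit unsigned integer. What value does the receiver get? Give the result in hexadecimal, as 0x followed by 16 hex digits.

Stored little-endian, the bytes at ascending addresses are CD C4 47 16 99 53 62 14.
Read back as big-endian, the last byte is least significant, giving 0xCDC4471699536214.

0xCDC4471699536214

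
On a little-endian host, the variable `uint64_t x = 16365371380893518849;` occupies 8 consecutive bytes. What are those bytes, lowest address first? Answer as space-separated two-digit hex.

01 8C 80 3F 90 7A 1D E3

16365371380893518849 in hexadecimal, padded to 64 bits, is 0xE31D7A903F808C01.
Split into bytes (most-significant first): E3 1D 7A 90 3F 80 8C 01.
In little-endian order the low byte comes first in memory.
So at ascending addresses the bytes are 01 8C 80 3F 90 7A 1D E3.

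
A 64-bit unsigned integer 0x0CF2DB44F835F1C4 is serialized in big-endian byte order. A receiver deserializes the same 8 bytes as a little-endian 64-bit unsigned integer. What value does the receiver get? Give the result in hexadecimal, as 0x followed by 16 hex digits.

0xC4F135F844DBF20C

Stored big-endian, the bytes at ascending addresses are 0C F2 DB 44 F8 35 F1 C4.
Read back as little-endian, the first byte is least significant, giving 0xC4F135F844DBF20C.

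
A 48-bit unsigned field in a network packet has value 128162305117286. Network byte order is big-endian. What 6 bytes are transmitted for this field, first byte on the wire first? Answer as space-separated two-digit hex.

74 90 1C AB 8C 66

128162305117286 in hexadecimal, padded to 48 bits, is 0x74901CAB8C66.
Split into bytes (most-significant first): 74 90 1C AB 8C 66.
Big-endian stores the most-significant byte at the lowest address.
So the memory order matches the most-significant-first order: 74 90 1C AB 8C 66.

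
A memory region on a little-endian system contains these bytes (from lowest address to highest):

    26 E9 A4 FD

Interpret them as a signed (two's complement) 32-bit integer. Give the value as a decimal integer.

-39524058

Little-endian: lowest address holds the least-significant byte.
Reassemble most-significant byte first: FD A4 E9 26 → 0xFDA4E926.
Top bit is set, so as a signed 32-bit value this is 0xFDA4E926 − 2^32 = -39524058.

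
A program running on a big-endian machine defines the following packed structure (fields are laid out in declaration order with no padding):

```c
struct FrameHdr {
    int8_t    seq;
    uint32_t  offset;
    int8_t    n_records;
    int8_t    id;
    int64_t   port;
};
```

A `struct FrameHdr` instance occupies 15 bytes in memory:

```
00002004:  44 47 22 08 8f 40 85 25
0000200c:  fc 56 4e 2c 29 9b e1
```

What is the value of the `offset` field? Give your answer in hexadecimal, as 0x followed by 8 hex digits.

`offset` follows `seq` (1 byte), so it starts at byte offset 1 and occupies 4 bytes.
Bytes at offsets 1..4: 47 22 08 8F.
In big-endian order the high byte comes first in memory.
The bytes are already most-significant first: 0x4722088F.

0x4722088F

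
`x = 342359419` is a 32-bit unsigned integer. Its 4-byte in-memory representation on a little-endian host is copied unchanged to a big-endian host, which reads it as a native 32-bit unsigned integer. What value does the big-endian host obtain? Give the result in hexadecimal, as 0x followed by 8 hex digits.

0x7BFD6714

342359419 in 32-bit hexadecimal is 0x1467FD7B.
Stored little-endian, the bytes at ascending addresses are 7B FD 67 14.
Read back as big-endian, the last byte is least significant, giving 0x7BFD6714.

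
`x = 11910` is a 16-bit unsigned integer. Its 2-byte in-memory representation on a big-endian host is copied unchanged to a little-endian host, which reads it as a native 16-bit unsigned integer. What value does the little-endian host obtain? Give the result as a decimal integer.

11910 in 16-bit hexadecimal is 0x2E86.
Stored big-endian, the bytes at ascending addresses are 2E 86.
Read back as little-endian, the first byte is least significant, giving 0x862E.
0x862E = 34350.

34350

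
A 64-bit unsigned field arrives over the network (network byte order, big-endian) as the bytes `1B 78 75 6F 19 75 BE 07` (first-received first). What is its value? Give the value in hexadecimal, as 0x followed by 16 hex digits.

Big-endian: lowest address holds the most-significant byte.
The bytes are already most-significant first: 0x1B78756F1975BE07.

0x1B78756F1975BE07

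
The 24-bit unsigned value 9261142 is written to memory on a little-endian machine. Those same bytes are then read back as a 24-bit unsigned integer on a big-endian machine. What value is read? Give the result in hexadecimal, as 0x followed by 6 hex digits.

0x56508D

9261142 in 24-bit hexadecimal is 0x8D5056.
Stored little-endian, the bytes at ascending addresses are 56 50 8D.
Read back as big-endian, the last byte is least significant, giving 0x56508D.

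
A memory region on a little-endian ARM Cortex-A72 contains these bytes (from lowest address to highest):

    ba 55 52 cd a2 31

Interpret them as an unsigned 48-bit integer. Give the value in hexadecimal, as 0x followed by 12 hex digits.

0x31A2CD5255BA

In little-endian order the low byte comes first in memory.
Reassemble most-significant byte first: 31 A2 CD 52 55 BA → 0x31A2CD5255BA.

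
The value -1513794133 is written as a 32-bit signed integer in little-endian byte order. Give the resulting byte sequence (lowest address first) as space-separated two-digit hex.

AB 55 C5 A5

Two's complement of -1513794133 in 32 bits: 1513794133 = 0x5A3AAA55; invert → 0xA5C555AA; add 1 → 0xA5C555AB.
Split into bytes (most-significant first): A5 C5 55 AB.
Little-endian stores the least-significant byte at the lowest address.
So at ascending addresses the bytes are AB 55 C5 A5.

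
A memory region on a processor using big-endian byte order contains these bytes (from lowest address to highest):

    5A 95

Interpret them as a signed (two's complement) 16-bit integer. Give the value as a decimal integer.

Big-endian: lowest address holds the most-significant byte.
The bytes are already most-significant first: 0x5A95.
0x5A95 = 23189.

23189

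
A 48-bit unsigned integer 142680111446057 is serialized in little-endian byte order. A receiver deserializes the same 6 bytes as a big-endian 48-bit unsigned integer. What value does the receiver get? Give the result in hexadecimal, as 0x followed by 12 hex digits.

142680111446057 in 48-bit hexadecimal is 0x81C44D5BF829.
Stored little-endian, the bytes at ascending addresses are 29 F8 5B 4D C4 81.
Read back as big-endian, the last byte is least significant, giving 0x29F85B4DC481.

0x29F85B4DC481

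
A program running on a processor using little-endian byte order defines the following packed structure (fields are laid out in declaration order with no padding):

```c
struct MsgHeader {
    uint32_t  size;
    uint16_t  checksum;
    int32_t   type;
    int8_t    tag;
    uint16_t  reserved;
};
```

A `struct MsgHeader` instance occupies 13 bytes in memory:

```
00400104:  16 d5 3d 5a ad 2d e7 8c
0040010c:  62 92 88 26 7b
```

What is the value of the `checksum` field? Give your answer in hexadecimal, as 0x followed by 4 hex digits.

0x2DAD

`checksum` follows `size` (4 bytes), so it starts at byte offset 4 and occupies 2 bytes.
Bytes at offsets 4..5: AD 2D.
Little-endian: lowest address holds the least-significant byte.
Reassemble most-significant byte first: 2D AD → 0x2DAD.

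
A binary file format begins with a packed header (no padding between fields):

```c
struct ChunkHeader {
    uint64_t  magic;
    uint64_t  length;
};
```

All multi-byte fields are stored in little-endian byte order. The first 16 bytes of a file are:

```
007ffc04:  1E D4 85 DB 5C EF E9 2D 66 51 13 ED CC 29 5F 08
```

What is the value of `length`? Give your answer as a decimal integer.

`length` follows `magic` (8 bytes), so it starts at byte offset 8 and occupies 8 bytes.
Bytes at offsets 8..15: 66 51 13 ED CC 29 5F 08.
Little-endian stores the least-significant byte at the lowest address.
Reassemble most-significant byte first: 08 5F 29 CC ED 13 51 66 → 0x085F29CCED135166.
0x085F29CCED135166 = 603246835218469222.

603246835218469222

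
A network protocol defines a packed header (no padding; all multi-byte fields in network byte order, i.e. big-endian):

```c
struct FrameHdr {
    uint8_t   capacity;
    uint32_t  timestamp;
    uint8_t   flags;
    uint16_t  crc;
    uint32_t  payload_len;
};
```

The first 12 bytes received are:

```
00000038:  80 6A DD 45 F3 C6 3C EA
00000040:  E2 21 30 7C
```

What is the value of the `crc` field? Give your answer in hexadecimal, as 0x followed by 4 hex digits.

`crc` follows `capacity` (1 B), `timestamp` (4 B), `flags` (1 B), so it starts at offset 1 + 4 + 1 = 6 and occupies 2 bytes.
Bytes at offsets 6..7: 3C EA.
Big-endian: lowest address holds the most-significant byte.
The bytes are already most-significant first: 0x3CEA.

0x3CEA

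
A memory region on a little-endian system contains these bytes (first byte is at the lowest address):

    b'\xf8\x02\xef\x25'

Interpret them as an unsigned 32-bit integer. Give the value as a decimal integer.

636420856

In little-endian order the low byte comes first in memory.
Reassemble most-significant byte first: 25 EF 02 F8 → 0x25EF02F8.
0x25EF02F8 = 636420856.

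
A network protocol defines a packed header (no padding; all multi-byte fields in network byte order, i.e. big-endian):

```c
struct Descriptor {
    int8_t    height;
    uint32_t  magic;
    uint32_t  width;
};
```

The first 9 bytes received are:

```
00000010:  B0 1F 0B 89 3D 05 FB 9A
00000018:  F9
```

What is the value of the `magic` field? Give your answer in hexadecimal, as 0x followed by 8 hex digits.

0x1F0B893D

`magic` follows `height` (1 byte), so it starts at byte offset 1 and occupies 4 bytes.
Bytes at offsets 1..4: 1F 0B 89 3D.
In big-endian order the high byte comes first in memory.
The bytes are already most-significant first: 0x1F0B893D.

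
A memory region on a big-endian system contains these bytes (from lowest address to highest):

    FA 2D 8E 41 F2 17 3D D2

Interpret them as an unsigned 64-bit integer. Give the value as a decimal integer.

18027221297319591378

Big-endian: lowest address holds the most-significant byte.
The bytes are already most-significant first: 0xFA2D8E41F2173DD2.
0xFA2D8E41F2173DD2 = 18027221297319591378.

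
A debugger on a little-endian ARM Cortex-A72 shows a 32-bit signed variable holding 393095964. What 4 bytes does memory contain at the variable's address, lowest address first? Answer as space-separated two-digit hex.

393095964 in hexadecimal, padded to 32 bits, is 0x176E2B1C.
Split into bytes (most-significant first): 17 6E 2B 1C.
Little-endian: lowest address holds the least-significant byte.
So at ascending addresses the bytes are 1C 2B 6E 17.

1C 2B 6E 17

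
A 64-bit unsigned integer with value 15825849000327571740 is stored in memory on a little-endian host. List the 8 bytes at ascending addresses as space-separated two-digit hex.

15825849000327571740 in hexadecimal, padded to 64 bits, is 0xDBA0B5D11D7EE91C.
Split into bytes (most-significant first): DB A0 B5 D1 1D 7E E9 1C.
Little-endian stores the least-significant byte at the lowest address.
So at ascending addresses the bytes are 1C E9 7E 1D D1 B5 A0 DB.

1C E9 7E 1D D1 B5 A0 DB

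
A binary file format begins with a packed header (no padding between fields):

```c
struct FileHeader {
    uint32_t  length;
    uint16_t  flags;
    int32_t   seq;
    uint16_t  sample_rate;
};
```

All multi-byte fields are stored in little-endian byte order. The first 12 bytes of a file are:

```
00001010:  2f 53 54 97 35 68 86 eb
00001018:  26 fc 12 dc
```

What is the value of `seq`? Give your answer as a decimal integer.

`seq` follows `length` (4 B), `flags` (2 B), so it starts at offset 4 + 2 = 6 and occupies 4 bytes.
Bytes at offsets 6..9: 86 EB 26 FC.
Little-endian stores the least-significant byte at the lowest address.
Reassemble most-significant byte first: FC 26 EB 86 → 0xFC26EB86.
Top bit is set, so as a signed 32-bit value this is 0xFC26EB86 − 2^32 = -64558202.

-64558202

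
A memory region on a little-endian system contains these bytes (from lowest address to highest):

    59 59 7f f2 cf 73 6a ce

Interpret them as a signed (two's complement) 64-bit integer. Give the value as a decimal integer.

Little-endian stores the least-significant byte at the lowest address.
Reassemble most-significant byte first: CE 6A 73 CF F2 7F 59 59 → 0xCE6A73CFF27F5959.
Top bit is set, so as a signed 64-bit value this is 0xCE6A73CFF27F5959 − 2^64 = -3572916017401210535.

-3572916017401210535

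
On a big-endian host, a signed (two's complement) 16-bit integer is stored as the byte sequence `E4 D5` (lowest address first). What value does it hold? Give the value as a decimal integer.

-6955

Big-endian: lowest address holds the most-significant byte.
The bytes are already most-significant first: 0xE4D5.
Top bit is set, so as a signed 16-bit value this is 0xE4D5 − 2^16 = -6955.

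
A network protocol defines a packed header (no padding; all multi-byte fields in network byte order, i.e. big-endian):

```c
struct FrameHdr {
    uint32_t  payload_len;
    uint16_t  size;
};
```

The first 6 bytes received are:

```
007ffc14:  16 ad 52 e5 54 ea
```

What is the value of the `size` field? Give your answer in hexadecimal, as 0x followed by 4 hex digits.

0x54EA

`size` follows `payload_len` (4 bytes), so it starts at byte offset 4 and occupies 2 bytes.
Bytes at offsets 4..5: 54 EA.
Big-endian stores the most-significant byte at the lowest address.
The bytes are already most-significant first: 0x54EA.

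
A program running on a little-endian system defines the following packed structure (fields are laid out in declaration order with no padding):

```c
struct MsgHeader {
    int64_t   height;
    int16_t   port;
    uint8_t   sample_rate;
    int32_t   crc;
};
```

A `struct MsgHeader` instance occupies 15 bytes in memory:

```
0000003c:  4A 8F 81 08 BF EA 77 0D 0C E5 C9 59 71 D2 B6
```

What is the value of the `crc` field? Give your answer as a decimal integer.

-1227722407

`crc` follows `height` (8 B), `port` (2 B), `sample_rate` (1 B), so it starts at offset 8 + 2 + 1 = 11 and occupies 4 bytes.
Bytes at offsets 11..14: 59 71 D2 B6.
Little-endian stores the least-significant byte at the lowest address.
Reassemble most-significant byte first: B6 D2 71 59 → 0xB6D27159.
Top bit is set, so as a signed 32-bit value this is 0xB6D27159 − 2^32 = -1227722407.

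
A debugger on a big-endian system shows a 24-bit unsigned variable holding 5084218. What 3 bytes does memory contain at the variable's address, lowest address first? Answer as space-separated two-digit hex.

4D 94 3A

5084218 in hexadecimal, padded to 24 bits, is 0x4D943A.
Split into bytes (most-significant first): 4D 94 3A.
Big-endian: lowest address holds the most-significant byte.
So the memory order matches the most-significant-first order: 4D 94 3A.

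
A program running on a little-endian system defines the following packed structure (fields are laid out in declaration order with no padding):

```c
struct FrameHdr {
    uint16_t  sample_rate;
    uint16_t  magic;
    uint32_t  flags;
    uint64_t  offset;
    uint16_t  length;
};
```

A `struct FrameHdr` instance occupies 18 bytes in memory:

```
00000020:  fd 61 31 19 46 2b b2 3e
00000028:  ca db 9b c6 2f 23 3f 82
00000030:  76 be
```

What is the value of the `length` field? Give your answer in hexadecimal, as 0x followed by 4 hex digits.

`length` follows `sample_rate` (2 B), `magic` (2 B), `flags` (4 B), `offset` (8 B), so it starts at offset 2 + 2 + 4 + 8 = 16 and occupies 2 bytes.
Bytes at offsets 16..17: 76 BE.
In little-endian order the low byte comes first in memory.
Reassemble most-significant byte first: BE 76 → 0xBE76.

0xBE76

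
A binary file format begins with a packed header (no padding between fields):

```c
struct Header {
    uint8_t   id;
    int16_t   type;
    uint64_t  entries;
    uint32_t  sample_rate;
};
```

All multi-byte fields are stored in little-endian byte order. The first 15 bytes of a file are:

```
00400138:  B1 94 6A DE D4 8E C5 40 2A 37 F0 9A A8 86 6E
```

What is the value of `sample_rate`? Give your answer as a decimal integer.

`sample_rate` follows `id` (1 B), `type` (2 B), `entries` (8 B), so it starts at offset 1 + 2 + 8 = 11 and occupies 4 bytes.
Bytes at offsets 11..14: 9A A8 86 6E.
In little-endian order the low byte comes first in memory.
Reassemble most-significant byte first: 6E 86 A8 9A → 0x6E86A89A.
0x6E86A89A = 1854318746.

1854318746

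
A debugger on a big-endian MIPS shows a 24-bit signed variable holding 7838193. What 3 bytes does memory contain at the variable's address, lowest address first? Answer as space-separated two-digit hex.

7838193 in hexadecimal, padded to 24 bits, is 0x7799F1.
Split into bytes (most-significant first): 77 99 F1.
Big-endian stores the most-significant byte at the lowest address.
So the memory order matches the most-significant-first order: 77 99 F1.

77 99 F1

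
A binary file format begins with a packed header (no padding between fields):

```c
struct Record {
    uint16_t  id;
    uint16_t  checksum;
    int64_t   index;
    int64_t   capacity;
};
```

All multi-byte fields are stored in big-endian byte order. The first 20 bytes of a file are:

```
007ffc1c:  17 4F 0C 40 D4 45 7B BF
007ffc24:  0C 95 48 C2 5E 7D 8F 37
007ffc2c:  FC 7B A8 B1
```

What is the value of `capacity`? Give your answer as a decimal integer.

`capacity` follows `id` (2 B), `checksum` (2 B), `index` (8 B), so it starts at offset 2 + 2 + 8 = 12 and occupies 8 bytes.
Bytes at offsets 12..19: 5E 7D 8F 37 FC 7B A8 B1.
In big-endian order the high byte comes first in memory.
The bytes are already most-significant first: 0x5E7D8F37FC7BA8B1.
0x5E7D8F37FC7BA8B1 = 6808755682275993777.

6808755682275993777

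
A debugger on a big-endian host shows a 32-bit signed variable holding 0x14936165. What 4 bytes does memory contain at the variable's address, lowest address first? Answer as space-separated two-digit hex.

Split into bytes (most-significant first): 14 93 61 65.
Big-endian stores the most-significant byte at the lowest address.
So the memory order matches the most-significant-first order: 14 93 61 65.

14 93 61 65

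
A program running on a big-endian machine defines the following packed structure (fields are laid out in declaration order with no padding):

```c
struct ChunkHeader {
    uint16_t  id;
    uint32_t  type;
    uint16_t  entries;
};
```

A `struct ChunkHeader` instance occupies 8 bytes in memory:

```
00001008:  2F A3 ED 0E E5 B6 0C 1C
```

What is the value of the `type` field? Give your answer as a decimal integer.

3977176502

`type` follows `id` (2 bytes), so it starts at byte offset 2 and occupies 4 bytes.
Bytes at offsets 2..5: ED 0E E5 B6.
In big-endian order the high byte comes first in memory.
The bytes are already most-significant first: 0xED0EE5B6.
0xED0EE5B6 = 3977176502.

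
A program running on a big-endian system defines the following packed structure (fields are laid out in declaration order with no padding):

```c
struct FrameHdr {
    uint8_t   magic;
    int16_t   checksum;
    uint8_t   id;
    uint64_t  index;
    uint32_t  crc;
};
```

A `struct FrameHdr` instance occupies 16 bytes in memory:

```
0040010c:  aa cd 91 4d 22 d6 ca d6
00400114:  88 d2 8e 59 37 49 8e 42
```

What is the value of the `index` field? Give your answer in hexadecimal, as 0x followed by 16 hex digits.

`index` follows `magic` (1 B), `checksum` (2 B), `id` (1 B), so it starts at offset 1 + 2 + 1 = 4 and occupies 8 bytes.
Bytes at offsets 4..11: 22 D6 CA D6 88 D2 8E 59.
Big-endian stores the most-significant byte at the lowest address.
The bytes are already most-significant first: 0x22D6CAD688D28E59.

0x22D6CAD688D28E59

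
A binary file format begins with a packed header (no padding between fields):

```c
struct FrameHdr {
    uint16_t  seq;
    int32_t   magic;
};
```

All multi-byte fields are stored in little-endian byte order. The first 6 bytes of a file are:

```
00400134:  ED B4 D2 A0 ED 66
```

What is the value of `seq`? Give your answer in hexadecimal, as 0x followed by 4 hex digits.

0xB4ED

`seq` is the first field, at byte offset 0, occupying 2 bytes.
Bytes at offsets 0..1: ED B4.
Little-endian stores the least-significant byte at the lowest address.
Reassemble most-significant byte first: B4 ED → 0xB4ED.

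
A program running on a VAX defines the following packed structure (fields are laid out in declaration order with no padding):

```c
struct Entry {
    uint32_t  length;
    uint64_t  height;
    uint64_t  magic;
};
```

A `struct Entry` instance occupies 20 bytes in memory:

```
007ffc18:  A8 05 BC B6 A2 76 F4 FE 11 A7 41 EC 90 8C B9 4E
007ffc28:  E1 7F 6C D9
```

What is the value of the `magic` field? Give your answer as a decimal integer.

`magic` follows `length` (4 B), `height` (8 B), so it starts at offset 4 + 8 = 12 and occupies 8 bytes.
Bytes at offsets 12..19: 90 8C B9 4E E1 7F 6C D9.
Little-endian stores the least-significant byte at the lowest address.
Reassemble most-significant byte first: D9 6C 7F E1 4E B9 8C 90 → 0xD96C7FE14EB98C90.
0xD96C7FE14EB98C90 = 15667037809380265104.

15667037809380265104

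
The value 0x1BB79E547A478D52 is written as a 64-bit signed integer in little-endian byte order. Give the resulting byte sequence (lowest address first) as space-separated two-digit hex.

Split into bytes (most-significant first): 1B B7 9E 54 7A 47 8D 52.
In little-endian order the low byte comes first in memory.
So at ascending addresses the bytes are 52 8D 47 7A 54 9E B7 1B.

52 8D 47 7A 54 9E B7 1B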